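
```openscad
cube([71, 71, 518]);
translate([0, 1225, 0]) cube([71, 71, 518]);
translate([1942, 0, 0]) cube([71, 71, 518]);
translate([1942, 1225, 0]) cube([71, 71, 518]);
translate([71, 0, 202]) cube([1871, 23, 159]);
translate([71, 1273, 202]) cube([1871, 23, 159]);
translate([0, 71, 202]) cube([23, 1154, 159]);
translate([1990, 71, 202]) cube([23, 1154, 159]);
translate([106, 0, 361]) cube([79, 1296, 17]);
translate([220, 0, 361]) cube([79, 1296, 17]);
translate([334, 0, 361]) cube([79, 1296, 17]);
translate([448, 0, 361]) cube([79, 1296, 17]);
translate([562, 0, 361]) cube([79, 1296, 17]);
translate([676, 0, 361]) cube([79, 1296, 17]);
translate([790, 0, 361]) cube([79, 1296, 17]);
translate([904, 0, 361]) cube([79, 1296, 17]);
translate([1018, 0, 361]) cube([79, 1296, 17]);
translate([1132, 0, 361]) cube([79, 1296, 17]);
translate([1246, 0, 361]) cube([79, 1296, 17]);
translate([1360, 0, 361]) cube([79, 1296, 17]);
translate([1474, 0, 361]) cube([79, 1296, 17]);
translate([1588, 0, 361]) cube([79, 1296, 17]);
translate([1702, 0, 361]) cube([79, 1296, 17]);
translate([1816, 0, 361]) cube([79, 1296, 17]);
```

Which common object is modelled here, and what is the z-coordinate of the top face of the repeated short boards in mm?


A bed frame. The slat-top height is 378 mm.

Four posts, four rails, and a row of slats — a bed frame. Slats sit on the rails at z = 202 + 159 = 361; with slat thickness 17, the top is 378 mm.


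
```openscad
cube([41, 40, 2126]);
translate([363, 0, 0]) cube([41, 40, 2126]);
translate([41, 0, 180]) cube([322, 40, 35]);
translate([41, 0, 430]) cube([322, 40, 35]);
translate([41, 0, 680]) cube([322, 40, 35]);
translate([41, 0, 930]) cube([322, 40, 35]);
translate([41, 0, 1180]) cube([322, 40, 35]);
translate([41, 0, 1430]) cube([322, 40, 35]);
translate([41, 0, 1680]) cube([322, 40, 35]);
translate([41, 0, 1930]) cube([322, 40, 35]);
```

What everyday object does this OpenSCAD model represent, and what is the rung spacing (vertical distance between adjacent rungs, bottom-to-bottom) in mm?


A ladder. The rung spacing is 250 mm.

Two tall 41×40 posts with 8 short bars between them — a ladder. Adjacent rungs sit at z = 180 and z = 430, so the spacing is 430 − 180 = 250 mm.


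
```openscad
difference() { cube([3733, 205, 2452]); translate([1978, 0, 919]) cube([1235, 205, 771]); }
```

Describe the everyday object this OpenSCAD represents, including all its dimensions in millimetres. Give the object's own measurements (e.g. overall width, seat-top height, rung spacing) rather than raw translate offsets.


A wall 3733 mm long (x), 205 mm thick (y), 2452 mm tall, with a rectangular window opening cut through it. The opening is 1235 mm wide and 771 mm tall; its sill is at z = 919 mm and its near (−x) edge is 1978 mm from the wall's −x end. The opening passes through the full wall thickness.


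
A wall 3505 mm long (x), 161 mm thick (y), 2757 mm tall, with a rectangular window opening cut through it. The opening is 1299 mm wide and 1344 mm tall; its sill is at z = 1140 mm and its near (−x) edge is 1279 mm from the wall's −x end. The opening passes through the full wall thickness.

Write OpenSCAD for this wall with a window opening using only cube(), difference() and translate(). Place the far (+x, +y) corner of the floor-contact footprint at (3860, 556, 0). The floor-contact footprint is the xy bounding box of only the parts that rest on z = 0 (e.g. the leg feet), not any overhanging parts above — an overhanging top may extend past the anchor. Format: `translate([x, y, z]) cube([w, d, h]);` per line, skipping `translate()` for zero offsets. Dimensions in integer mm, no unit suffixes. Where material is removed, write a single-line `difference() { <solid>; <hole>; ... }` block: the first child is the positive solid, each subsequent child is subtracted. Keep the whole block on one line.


difference() { translate([355, 395, 0]) cube([3505, 161, 2757]); translate([1634, 395, 1140]) cube([1299, 161, 1344]); }


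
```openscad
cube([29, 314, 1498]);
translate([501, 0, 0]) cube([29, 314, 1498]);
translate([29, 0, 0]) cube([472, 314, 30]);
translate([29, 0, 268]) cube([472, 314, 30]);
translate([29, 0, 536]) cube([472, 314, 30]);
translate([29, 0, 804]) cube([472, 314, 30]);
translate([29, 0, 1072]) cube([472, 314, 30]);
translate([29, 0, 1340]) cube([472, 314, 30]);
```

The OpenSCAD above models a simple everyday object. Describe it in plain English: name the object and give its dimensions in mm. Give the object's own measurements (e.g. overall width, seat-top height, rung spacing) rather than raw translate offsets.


An open bookshelf. Two side panels, each 29 mm thick, 314 mm deep and 1498 mm tall, stand 530 mm apart (outside-to-outside). Between them sit 6 shelves, each 30 mm thick and 314 mm deep, spanning the full gap between the sides. The bottom shelf rests on the floor (its underside at z = 0) and the clear gap between one shelf's top and the next shelf's underside is 238 mm.


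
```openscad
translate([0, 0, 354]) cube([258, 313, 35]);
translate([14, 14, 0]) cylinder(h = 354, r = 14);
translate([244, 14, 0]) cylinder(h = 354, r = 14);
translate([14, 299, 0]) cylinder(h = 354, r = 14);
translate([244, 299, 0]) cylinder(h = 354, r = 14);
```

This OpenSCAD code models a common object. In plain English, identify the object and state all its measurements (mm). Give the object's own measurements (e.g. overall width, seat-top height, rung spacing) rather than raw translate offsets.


A simple wooden stool: a rectangular seat 258 mm (x) by 313 mm (y), 35 mm thick, top face at z = 389 mm, on four round legs, each 28 mm in diameter. The legs rest on z = 0, each leg's axis is inset half a diameter from the nearest pair of seat edges (so the leg's bounding box is flush with the corner).


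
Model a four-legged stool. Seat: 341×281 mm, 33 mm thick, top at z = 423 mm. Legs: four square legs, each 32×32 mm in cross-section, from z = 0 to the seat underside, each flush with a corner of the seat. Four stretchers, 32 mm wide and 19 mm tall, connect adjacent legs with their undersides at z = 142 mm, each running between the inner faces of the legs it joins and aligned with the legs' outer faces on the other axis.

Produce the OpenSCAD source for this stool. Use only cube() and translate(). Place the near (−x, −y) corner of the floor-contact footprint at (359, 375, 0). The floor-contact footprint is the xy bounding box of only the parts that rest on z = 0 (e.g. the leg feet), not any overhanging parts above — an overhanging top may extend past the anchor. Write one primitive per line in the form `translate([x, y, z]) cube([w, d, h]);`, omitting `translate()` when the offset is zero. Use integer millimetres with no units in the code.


translate([359, 375, 390]) cube([341, 281, 33]);
translate([359, 375, 0]) cube([32, 32, 390]);
translate([668, 375, 0]) cube([32, 32, 390]);
translate([359, 624, 0]) cube([32, 32, 390]);
translate([668, 624, 0]) cube([32, 32, 390]);
translate([391, 375, 142]) cube([277, 32, 19]);
translate([391, 624, 142]) cube([277, 32, 19]);
translate([359, 407, 142]) cube([32, 217, 19]);
translate([668, 407, 142]) cube([32, 217, 19]);


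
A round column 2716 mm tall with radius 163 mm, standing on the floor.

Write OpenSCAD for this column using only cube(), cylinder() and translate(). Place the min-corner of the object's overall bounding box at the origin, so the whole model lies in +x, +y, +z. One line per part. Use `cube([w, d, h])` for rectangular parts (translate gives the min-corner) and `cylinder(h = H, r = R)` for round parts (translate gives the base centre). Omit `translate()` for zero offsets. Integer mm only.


translate([163, 163, 0]) cylinder(h = 2716, r = 163);


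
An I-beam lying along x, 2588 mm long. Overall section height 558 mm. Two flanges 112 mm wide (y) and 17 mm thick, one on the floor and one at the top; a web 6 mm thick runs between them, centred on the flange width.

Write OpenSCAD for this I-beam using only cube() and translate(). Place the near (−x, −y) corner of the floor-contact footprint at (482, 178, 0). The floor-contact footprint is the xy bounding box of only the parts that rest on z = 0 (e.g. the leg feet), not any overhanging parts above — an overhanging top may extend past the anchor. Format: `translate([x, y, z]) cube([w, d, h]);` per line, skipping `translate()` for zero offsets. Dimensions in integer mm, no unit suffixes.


translate([482, 178, 0]) cube([2588, 112, 17]);
translate([482, 231, 17]) cube([2588, 6, 524]);
translate([482, 178, 541]) cube([2588, 112, 17]);


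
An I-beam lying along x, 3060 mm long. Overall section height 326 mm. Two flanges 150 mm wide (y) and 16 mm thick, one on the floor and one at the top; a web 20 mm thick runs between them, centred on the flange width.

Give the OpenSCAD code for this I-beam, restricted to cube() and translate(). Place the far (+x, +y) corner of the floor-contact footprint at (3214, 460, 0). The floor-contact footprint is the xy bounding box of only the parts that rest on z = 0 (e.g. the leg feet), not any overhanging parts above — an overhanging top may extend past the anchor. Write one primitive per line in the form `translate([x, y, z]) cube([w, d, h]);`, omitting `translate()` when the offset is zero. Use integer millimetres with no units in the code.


translate([154, 310, 0]) cube([3060, 150, 16]);
translate([154, 375, 16]) cube([3060, 20, 294]);
translate([154, 310, 310]) cube([3060, 150, 16]);


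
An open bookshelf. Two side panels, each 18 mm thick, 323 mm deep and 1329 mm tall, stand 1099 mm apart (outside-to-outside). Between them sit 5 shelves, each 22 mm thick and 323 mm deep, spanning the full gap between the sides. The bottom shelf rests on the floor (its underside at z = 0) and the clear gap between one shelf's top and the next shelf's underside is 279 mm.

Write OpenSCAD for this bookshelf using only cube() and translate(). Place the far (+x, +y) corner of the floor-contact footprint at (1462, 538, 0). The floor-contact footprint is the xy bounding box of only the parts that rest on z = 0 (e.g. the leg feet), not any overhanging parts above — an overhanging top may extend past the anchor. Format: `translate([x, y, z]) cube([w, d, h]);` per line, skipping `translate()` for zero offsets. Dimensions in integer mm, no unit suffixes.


translate([363, 215, 0]) cube([18, 323, 1329]);
translate([1444, 215, 0]) cube([18, 323, 1329]);
translate([381, 215, 0]) cube([1063, 323, 22]);
translate([381, 215, 301]) cube([1063, 323, 22]);
translate([381, 215, 602]) cube([1063, 323, 22]);
translate([381, 215, 903]) cube([1063, 323, 22]);
translate([381, 215, 1204]) cube([1063, 323, 22]);


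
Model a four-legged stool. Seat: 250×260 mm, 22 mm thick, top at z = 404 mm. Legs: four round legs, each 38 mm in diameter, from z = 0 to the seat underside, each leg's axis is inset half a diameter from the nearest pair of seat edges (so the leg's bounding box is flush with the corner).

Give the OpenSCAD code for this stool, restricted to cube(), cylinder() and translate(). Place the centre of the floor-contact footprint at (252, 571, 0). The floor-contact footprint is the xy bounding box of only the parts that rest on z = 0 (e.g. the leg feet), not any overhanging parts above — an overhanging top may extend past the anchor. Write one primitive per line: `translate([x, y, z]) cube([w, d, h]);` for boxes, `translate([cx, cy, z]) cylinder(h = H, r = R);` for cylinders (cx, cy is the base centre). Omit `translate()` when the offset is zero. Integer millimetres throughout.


translate([127, 441, 382]) cube([250, 260, 22]);
translate([146, 460, 0]) cylinder(h = 382, r = 19);
translate([358, 460, 0]) cylinder(h = 382, r = 19);
translate([146, 682, 0]) cylinder(h = 382, r = 19);
translate([358, 682, 0]) cylinder(h = 382, r = 19);


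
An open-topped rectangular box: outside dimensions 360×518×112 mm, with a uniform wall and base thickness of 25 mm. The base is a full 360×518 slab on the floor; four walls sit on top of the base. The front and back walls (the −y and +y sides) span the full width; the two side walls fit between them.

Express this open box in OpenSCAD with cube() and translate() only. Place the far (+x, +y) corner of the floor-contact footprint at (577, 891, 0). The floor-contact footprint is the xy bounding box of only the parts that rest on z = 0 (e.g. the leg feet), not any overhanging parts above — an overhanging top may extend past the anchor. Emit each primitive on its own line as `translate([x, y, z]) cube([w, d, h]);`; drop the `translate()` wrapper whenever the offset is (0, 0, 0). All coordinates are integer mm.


translate([217, 373, 0]) cube([360, 518, 25]);
translate([217, 373, 25]) cube([360, 25, 87]);
translate([217, 866, 25]) cube([360, 25, 87]);
translate([217, 398, 25]) cube([25, 468, 87]);
translate([552, 398, 25]) cube([25, 468, 87]);


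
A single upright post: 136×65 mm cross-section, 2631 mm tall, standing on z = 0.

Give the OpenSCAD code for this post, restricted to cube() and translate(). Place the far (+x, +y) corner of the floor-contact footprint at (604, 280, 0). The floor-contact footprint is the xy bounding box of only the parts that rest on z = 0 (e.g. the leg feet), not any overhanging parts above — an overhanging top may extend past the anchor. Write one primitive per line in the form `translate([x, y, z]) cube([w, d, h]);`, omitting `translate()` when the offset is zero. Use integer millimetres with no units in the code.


translate([468, 215, 0]) cube([136, 65, 2631]);


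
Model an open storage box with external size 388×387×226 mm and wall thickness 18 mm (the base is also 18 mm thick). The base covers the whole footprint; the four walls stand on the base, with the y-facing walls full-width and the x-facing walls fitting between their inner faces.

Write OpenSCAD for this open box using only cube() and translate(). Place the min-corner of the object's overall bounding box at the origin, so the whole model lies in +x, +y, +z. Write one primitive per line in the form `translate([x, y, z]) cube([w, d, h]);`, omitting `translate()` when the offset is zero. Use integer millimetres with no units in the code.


cube([388, 387, 18]);
translate([0, 0, 18]) cube([388, 18, 208]);
translate([0, 369, 18]) cube([388, 18, 208]);
translate([0, 18, 18]) cube([18, 351, 208]);
translate([370, 18, 18]) cube([18, 351, 208]);


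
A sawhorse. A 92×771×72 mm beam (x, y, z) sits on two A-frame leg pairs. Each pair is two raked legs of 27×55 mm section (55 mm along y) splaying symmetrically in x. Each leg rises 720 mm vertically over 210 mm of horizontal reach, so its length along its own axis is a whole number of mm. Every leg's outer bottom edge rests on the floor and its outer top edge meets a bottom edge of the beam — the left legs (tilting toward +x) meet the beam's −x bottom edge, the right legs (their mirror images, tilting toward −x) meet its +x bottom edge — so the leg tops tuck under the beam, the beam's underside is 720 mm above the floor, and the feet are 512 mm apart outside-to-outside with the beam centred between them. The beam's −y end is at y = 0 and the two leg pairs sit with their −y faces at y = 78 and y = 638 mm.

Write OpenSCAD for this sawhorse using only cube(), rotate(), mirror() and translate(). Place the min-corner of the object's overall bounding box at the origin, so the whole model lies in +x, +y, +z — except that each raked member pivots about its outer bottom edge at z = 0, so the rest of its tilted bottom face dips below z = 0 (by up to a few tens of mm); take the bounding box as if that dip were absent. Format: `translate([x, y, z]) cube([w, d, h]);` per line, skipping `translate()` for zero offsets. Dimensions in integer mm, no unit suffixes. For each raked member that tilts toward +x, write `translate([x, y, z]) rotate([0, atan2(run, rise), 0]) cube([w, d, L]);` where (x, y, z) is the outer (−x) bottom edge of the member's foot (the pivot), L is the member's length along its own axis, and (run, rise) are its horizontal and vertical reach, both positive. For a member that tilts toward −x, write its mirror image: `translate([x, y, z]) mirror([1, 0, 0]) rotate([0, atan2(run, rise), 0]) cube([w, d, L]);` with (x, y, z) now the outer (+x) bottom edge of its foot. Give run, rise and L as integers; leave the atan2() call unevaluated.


translate([210, 0, 720]) cube([92, 771, 72]);
translate([0, 78, 0]) rotate([0, atan2(210, 720), 0]) cube([27, 55, 750]);
translate([512, 78, 0]) mirror([1, 0, 0]) rotate([0, atan2(210, 720), 0]) cube([27, 55, 750]);
translate([0, 638, 0]) rotate([0, atan2(210, 720), 0]) cube([27, 55, 750]);
translate([512, 638, 0]) mirror([1, 0, 0]) rotate([0, atan2(210, 720), 0]) cube([27, 55, 750]);


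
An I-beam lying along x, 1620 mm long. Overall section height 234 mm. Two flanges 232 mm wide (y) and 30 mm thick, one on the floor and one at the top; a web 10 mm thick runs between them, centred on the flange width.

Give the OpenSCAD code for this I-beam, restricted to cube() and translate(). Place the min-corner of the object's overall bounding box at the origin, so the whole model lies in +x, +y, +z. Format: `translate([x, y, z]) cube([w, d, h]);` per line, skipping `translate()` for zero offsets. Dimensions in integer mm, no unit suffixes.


cube([1620, 232, 30]);
translate([0, 111, 30]) cube([1620, 10, 174]);
translate([0, 0, 204]) cube([1620, 232, 30]);


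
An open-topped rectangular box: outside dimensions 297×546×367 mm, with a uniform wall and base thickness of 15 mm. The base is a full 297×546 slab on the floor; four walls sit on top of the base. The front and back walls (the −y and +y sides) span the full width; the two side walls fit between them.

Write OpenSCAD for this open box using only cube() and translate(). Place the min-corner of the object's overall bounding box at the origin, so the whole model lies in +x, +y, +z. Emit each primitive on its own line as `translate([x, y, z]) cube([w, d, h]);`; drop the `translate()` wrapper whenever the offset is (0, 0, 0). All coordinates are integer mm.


cube([297, 546, 15]);
translate([0, 0, 15]) cube([297, 15, 352]);
translate([0, 531, 15]) cube([297, 15, 352]);
translate([0, 15, 15]) cube([15, 516, 352]);
translate([282, 15, 15]) cube([15, 516, 352]);


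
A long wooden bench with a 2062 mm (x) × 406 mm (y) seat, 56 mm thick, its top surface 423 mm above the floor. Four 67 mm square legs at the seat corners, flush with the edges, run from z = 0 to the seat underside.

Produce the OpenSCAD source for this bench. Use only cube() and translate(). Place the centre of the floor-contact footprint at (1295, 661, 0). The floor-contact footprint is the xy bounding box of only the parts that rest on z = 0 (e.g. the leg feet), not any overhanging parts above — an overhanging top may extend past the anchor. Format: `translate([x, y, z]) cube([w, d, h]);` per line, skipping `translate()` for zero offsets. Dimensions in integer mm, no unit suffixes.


translate([264, 458, 367]) cube([2062, 406, 56]);
translate([264, 458, 0]) cube([67, 67, 367]);
translate([264, 797, 0]) cube([67, 67, 367]);
translate([2259, 458, 0]) cube([67, 67, 367]);
translate([2259, 797, 0]) cube([67, 67, 367]);


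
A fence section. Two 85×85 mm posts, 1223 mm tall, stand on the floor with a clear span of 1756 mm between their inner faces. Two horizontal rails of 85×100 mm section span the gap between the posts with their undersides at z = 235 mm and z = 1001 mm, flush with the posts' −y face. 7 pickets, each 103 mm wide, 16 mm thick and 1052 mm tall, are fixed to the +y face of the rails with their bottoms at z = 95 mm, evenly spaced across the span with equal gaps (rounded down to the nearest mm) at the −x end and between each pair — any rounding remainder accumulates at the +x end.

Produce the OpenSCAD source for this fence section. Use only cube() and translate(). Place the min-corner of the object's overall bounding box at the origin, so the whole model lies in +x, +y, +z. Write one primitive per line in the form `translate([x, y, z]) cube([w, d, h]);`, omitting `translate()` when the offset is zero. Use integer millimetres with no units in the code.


cube([85, 85, 1223]);
translate([1841, 0, 0]) cube([85, 85, 1223]);
translate([85, 0, 235]) cube([1756, 85, 100]);
translate([85, 0, 1001]) cube([1756, 85, 100]);
translate([214, 85, 95]) cube([103, 16, 1052]);
translate([446, 85, 95]) cube([103, 16, 1052]);
translate([678, 85, 95]) cube([103, 16, 1052]);
translate([910, 85, 95]) cube([103, 16, 1052]);
translate([1142, 85, 95]) cube([103, 16, 1052]);
translate([1374, 85, 95]) cube([103, 16, 1052]);
translate([1606, 85, 95]) cube([103, 16, 1052]);


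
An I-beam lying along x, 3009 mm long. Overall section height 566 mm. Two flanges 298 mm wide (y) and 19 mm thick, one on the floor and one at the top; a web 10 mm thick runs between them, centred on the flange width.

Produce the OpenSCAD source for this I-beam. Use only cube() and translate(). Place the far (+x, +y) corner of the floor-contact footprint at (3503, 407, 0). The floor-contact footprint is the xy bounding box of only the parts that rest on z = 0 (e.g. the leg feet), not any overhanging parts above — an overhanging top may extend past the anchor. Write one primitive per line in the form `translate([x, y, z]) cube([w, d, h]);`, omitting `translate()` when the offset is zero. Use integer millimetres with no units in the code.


translate([494, 109, 0]) cube([3009, 298, 19]);
translate([494, 253, 19]) cube([3009, 10, 528]);
translate([494, 109, 547]) cube([3009, 298, 19]);


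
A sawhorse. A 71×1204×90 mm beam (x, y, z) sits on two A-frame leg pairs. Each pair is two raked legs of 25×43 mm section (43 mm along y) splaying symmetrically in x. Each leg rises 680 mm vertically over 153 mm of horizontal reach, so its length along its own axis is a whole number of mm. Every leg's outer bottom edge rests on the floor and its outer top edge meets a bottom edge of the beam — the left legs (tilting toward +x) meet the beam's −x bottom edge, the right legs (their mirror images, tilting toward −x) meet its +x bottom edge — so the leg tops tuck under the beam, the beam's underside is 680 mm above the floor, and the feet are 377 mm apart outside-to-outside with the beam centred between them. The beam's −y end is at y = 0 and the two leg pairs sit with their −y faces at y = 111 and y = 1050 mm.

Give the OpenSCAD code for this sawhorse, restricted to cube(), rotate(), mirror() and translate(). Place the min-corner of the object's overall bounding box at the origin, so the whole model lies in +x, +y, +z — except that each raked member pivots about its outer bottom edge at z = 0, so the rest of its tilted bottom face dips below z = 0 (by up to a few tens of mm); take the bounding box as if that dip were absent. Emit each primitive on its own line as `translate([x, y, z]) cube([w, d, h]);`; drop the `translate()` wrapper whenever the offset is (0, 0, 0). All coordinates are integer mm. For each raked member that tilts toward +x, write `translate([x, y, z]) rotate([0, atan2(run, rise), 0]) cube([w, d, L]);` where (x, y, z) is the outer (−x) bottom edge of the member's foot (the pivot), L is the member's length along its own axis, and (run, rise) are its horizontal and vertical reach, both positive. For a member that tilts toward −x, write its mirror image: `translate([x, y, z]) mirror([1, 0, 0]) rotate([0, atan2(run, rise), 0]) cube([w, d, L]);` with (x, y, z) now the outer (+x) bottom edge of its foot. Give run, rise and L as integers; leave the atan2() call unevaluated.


translate([153, 0, 680]) cube([71, 1204, 90]);
translate([0, 111, 0]) rotate([0, atan2(153, 680), 0]) cube([25, 43, 697]);
translate([377, 111, 0]) mirror([1, 0, 0]) rotate([0, atan2(153, 680), 0]) cube([25, 43, 697]);
translate([0, 1050, 0]) rotate([0, atan2(153, 680), 0]) cube([25, 43, 697]);
translate([377, 1050, 0]) mirror([1, 0, 0]) rotate([0, atan2(153, 680), 0]) cube([25, 43, 697]);


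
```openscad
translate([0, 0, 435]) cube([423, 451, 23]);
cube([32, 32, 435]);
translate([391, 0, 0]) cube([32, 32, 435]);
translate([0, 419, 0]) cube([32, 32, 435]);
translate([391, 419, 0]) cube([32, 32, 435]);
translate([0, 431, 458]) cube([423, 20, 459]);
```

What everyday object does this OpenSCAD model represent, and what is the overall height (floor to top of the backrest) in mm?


A chair. The overall height is 917 mm.

A slab on four corner posts with a tall panel at the back — a chair. The seat slab sits at z = 435 with thickness 23, and the 459 mm backrest starts at the seat top, so the overall height is 435 + 23 + 459 = 917 mm.


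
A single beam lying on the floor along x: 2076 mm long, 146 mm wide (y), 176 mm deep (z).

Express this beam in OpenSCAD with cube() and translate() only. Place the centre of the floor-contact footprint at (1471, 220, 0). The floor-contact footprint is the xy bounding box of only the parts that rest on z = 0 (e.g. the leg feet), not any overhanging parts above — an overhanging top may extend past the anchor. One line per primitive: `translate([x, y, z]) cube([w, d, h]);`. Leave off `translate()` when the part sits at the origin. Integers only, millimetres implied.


translate([433, 147, 0]) cube([2076, 146, 176]);


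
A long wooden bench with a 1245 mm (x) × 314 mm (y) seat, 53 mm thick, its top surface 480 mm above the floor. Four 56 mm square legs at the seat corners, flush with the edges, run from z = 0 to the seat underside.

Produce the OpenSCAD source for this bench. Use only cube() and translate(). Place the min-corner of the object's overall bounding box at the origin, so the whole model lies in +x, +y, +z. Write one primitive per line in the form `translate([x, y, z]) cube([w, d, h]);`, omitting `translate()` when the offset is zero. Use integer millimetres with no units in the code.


// leg_h = 480 − 53 = 427
translate([0, 0, 427]) cube([1245, 314, 53]);
cube([56, 56, 427]);
translate([0, 258, 0]) cube([56, 56, 427]);
translate([1189, 0, 0]) cube([56, 56, 427]);
translate([1189, 258, 0]) cube([56, 56, 427]);


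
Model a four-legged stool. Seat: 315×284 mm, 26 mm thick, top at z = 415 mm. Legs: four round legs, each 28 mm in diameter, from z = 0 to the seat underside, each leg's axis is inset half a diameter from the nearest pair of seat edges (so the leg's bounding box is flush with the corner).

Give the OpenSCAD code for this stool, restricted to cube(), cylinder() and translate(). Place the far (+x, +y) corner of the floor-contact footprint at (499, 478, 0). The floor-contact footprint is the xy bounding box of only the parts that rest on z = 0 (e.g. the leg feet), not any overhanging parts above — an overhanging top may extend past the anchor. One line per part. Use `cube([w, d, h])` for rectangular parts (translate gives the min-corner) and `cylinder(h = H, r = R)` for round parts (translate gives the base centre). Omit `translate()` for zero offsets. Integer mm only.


translate([184, 194, 389]) cube([315, 284, 26]);
translate([198, 208, 0]) cylinder(h = 389, r = 14);
translate([485, 208, 0]) cylinder(h = 389, r = 14);
translate([198, 464, 0]) cylinder(h = 389, r = 14);
translate([485, 464, 0]) cylinder(h = 389, r = 14);


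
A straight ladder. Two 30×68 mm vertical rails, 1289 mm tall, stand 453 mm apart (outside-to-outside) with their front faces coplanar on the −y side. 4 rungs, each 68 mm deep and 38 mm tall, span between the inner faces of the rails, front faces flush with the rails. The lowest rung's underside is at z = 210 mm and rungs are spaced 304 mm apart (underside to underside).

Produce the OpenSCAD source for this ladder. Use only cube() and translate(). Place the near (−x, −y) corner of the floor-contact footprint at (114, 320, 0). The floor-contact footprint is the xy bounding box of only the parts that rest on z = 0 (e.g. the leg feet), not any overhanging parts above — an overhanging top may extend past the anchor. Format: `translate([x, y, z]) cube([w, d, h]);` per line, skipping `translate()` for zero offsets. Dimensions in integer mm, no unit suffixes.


translate([114, 320, 0]) cube([30, 68, 1289]);
translate([537, 320, 0]) cube([30, 68, 1289]);
translate([144, 320, 210]) cube([393, 68, 38]);
translate([144, 320, 514]) cube([393, 68, 38]);
translate([144, 320, 818]) cube([393, 68, 38]);
translate([144, 320, 1122]) cube([393, 68, 38]);


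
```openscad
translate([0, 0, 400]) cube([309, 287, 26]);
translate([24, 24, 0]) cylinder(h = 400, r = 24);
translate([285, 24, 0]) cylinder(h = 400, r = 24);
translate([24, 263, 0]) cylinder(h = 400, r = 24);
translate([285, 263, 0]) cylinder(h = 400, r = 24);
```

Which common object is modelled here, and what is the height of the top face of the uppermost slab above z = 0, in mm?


A stool. The seat height is 426 mm.

A 309×287×26 slab at z = 400 on four corner cylinders — a stool. The seat top is 400 + 26 = 426 mm.


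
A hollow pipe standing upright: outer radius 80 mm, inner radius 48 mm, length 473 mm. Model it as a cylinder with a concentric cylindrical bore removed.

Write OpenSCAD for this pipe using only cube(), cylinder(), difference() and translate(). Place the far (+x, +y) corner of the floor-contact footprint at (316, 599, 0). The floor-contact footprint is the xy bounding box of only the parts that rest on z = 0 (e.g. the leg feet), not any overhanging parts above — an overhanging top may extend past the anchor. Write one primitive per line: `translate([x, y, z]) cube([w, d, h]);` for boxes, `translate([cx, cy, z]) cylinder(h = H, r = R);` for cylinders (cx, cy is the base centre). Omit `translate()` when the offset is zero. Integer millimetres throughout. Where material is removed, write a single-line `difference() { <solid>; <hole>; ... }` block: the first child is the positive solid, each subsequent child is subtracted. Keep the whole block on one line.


difference() { translate([236, 519, 0]) cylinder(h = 473, r = 80); translate([236, 519, 0]) cylinder(h = 473, r = 48); }


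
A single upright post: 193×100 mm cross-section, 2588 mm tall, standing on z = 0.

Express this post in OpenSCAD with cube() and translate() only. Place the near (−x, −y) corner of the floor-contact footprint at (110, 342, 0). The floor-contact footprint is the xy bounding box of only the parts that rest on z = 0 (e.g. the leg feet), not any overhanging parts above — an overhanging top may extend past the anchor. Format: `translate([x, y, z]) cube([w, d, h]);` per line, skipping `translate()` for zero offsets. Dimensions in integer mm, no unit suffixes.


translate([110, 342, 0]) cube([193, 100, 2588]);


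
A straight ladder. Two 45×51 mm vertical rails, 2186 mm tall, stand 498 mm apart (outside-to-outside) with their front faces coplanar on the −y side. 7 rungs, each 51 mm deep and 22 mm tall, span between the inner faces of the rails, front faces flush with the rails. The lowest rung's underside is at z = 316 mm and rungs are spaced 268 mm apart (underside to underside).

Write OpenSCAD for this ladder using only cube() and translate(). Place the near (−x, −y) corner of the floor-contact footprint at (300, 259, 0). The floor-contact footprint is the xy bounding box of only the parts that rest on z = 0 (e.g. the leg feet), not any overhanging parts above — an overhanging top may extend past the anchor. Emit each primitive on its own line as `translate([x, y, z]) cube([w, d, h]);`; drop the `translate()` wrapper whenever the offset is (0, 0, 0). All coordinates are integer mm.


translate([300, 259, 0]) cube([45, 51, 2186]);
translate([753, 259, 0]) cube([45, 51, 2186]);
translate([345, 259, 316]) cube([408, 51, 22]);
translate([345, 259, 584]) cube([408, 51, 22]);
translate([345, 259, 852]) cube([408, 51, 22]);
translate([345, 259, 1120]) cube([408, 51, 22]);
translate([345, 259, 1388]) cube([408, 51, 22]);
translate([345, 259, 1656]) cube([408, 51, 22]);
translate([345, 259, 1924]) cube([408, 51, 22]);


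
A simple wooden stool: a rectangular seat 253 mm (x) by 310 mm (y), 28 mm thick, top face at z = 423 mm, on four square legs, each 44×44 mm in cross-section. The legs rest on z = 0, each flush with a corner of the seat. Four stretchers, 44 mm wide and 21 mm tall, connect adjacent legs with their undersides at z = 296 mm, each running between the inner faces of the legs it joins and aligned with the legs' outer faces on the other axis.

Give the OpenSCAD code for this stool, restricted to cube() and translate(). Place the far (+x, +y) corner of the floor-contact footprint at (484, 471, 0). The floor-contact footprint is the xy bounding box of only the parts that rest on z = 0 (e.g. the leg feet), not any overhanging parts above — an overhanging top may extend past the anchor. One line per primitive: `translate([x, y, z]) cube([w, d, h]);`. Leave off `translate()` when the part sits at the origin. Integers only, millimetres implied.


translate([231, 161, 395]) cube([253, 310, 28]);
translate([231, 161, 0]) cube([44, 44, 395]);
translate([440, 161, 0]) cube([44, 44, 395]);
translate([231, 427, 0]) cube([44, 44, 395]);
translate([440, 427, 0]) cube([44, 44, 395]);
translate([275, 161, 296]) cube([165, 44, 21]);
translate([275, 427, 296]) cube([165, 44, 21]);
translate([231, 205, 296]) cube([44, 222, 21]);
translate([440, 205, 296]) cube([44, 222, 21]);


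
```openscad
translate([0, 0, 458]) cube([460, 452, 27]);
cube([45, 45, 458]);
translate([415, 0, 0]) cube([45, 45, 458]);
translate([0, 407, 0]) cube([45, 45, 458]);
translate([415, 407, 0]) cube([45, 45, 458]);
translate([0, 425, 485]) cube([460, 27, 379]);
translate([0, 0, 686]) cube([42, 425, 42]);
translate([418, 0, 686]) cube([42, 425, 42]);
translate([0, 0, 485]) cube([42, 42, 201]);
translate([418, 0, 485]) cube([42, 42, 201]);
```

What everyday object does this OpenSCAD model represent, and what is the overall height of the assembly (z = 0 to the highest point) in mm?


A chair. The overall height is 864 mm.

A slab on four corner posts with a tall panel at the back — a chair. The seat slab sits at z = 458 with thickness 27, and the 379 mm backrest starts at the seat top, so the overall height is 458 + 27 + 379 = 864 mm.


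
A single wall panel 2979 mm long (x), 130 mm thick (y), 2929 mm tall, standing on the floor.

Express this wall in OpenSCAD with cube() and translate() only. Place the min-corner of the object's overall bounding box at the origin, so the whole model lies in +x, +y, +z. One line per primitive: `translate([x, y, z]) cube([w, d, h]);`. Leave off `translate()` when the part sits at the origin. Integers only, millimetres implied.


cube([2979, 130, 2929]);


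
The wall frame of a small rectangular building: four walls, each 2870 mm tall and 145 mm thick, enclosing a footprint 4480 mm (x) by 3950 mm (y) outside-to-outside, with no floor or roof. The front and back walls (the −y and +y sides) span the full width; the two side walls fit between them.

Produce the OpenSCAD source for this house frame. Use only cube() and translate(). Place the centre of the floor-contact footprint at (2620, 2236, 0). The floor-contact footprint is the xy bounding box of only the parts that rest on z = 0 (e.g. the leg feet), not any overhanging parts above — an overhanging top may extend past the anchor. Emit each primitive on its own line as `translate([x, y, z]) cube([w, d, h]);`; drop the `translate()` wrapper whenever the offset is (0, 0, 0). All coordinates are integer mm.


translate([380, 261, 0]) cube([4480, 145, 2870]);
translate([380, 4066, 0]) cube([4480, 145, 2870]);
translate([380, 406, 0]) cube([145, 3660, 2870]);
translate([4715, 406, 0]) cube([145, 3660, 2870]);


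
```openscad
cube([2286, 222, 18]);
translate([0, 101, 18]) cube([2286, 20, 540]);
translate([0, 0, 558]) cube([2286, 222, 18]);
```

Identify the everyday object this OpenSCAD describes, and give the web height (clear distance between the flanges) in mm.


An I-beam. The web height is 540 mm.

Two wide flanges with a thin centred web — an I-beam. Overall 576 mm minus two 18 mm flanges gives a web of 576 − 2·18 = 540 mm.


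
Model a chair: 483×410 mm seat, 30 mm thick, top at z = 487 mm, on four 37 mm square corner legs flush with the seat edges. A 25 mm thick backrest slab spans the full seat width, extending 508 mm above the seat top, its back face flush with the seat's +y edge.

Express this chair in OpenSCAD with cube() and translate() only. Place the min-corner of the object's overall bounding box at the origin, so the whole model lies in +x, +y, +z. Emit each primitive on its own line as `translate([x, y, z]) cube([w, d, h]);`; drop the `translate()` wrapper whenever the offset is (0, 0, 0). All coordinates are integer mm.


// leg_h = 487 - 30 = 457
translate([0, 0, 457]) cube([483, 410, 30]);
cube([37, 37, 457]);
translate([446, 0, 0]) cube([37, 37, 457]);
translate([0, 373, 0]) cube([37, 37, 457]);
translate([446, 373, 0]) cube([37, 37, 457]);
translate([0, 385, 487]) cube([483, 25, 508]);


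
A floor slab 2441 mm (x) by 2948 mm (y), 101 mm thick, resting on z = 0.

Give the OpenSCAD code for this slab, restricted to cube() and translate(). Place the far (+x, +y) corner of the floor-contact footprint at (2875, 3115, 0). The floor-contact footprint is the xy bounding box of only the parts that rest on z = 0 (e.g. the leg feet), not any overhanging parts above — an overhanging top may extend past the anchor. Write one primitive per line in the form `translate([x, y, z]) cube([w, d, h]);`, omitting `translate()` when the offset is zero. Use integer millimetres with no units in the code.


translate([434, 167, 0]) cube([2441, 2948, 101]);


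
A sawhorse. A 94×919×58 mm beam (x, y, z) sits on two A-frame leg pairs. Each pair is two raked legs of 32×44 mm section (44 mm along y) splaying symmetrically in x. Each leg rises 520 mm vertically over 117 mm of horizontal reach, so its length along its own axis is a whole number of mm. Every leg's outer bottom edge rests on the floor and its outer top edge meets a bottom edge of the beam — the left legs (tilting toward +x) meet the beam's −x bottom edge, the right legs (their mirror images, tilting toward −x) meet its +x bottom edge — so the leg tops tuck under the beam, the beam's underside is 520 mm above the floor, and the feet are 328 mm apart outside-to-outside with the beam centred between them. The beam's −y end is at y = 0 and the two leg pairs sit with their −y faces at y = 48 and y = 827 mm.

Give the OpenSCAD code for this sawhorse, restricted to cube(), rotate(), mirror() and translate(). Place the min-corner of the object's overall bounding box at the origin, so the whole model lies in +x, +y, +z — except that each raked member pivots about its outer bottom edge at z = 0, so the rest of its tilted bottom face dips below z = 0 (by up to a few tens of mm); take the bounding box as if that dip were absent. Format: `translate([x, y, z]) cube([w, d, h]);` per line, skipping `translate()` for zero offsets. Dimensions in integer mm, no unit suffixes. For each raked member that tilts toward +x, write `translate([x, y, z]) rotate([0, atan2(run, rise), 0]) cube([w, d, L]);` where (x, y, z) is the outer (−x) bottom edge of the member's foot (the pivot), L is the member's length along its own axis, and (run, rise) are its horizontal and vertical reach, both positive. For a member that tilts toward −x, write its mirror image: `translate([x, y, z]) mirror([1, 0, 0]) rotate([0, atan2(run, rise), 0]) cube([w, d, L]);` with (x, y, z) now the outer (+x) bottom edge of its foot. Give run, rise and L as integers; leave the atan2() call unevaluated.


translate([117, 0, 520]) cube([94, 919, 58]);
translate([0, 48, 0]) rotate([0, atan2(117, 520), 0]) cube([32, 44, 533]);
translate([328, 48, 0]) mirror([1, 0, 0]) rotate([0, atan2(117, 520), 0]) cube([32, 44, 533]);
translate([0, 827, 0]) rotate([0, atan2(117, 520), 0]) cube([32, 44, 533]);
translate([328, 827, 0]) mirror([1, 0, 0]) rotate([0, atan2(117, 520), 0]) cube([32, 44, 533]);


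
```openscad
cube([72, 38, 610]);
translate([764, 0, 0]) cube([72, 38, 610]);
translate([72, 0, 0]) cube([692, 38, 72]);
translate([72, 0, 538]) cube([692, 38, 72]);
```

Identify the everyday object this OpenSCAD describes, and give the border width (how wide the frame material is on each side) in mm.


A picture frame. The border width is 72 mm.

Four thin pieces enclosing a rectangular opening — a picture frame. The two full-height stiles are 610 mm tall; the top rail sits at z = 538 and is 72 mm tall, so the border above the opening is 610 − 538 = 72 mm, matching the stile x-width.
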